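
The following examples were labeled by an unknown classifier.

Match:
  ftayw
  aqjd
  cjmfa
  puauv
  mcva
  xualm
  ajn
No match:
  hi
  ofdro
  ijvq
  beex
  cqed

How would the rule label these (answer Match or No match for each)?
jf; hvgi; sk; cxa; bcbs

No match, No match, No match, Match, No match

Rule: contains 'a'. This holds for each 'Match' example and fails for each 'No match' one.
jf: No match (no 'a').
hvgi: No match (no 'a').
sk: No match (no 'a').
cxa: Match (has 'a').
bcbs: No match (no 'a').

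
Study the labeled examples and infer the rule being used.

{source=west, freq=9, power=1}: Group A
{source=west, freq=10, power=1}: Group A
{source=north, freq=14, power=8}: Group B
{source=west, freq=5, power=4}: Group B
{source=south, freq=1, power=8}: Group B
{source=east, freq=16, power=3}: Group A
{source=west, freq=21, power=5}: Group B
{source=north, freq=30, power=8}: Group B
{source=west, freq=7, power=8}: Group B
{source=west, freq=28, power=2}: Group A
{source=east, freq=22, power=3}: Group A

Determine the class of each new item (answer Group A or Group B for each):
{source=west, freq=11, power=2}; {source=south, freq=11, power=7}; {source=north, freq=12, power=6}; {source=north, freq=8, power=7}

The common property of the 'Group A' items is: power ≤ 3. No 'Group B' item has it.
{source=west, freq=11, power=2}: power = 2, meets the rule → Group A.
{source=south, freq=11, power=7}: power = 7, doesn't match → Group B.
{source=north, freq=12, power=6}: power = 6, doesn't match → Group B.
{source=north, freq=8, power=7}: power = 7, doesn't match → Group B.

Group A, Group B, Group B, Group B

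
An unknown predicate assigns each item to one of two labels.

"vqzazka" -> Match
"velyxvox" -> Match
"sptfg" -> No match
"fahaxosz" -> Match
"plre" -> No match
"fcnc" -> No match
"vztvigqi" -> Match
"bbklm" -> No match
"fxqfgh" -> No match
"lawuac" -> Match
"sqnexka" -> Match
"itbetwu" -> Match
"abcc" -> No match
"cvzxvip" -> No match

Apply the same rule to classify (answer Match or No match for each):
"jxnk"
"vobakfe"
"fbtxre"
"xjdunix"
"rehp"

No match, Match, No match, Match, No match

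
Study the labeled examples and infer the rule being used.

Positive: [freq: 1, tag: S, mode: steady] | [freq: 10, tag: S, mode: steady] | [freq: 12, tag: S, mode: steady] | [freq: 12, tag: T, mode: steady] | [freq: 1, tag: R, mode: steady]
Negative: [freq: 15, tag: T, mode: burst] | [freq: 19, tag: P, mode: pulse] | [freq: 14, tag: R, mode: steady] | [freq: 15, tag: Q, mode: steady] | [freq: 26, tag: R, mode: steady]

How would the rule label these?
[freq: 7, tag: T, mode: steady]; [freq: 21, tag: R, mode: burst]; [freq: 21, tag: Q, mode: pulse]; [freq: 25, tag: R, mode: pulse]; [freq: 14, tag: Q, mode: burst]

The rule appears to be: freq ≤ 12.
[freq: 7, tag: T, mode: steady]: freq = 7 — fits, so Positive. [freq: 21, tag: R, mode: burst]: freq = 21 — does not satisfy this, so Negative. [freq: 21, tag: Q, mode: pulse]: freq = 21 — does not satisfy this, so Negative. [freq: 25, tag: R, mode: pulse]: freq = 25 — does not satisfy this, so Negative. [freq: 14, tag: Q, mode: burst]: freq = 14 — does not satisfy this, so Negative.

Positive, Negative, Negative, Negative, Negative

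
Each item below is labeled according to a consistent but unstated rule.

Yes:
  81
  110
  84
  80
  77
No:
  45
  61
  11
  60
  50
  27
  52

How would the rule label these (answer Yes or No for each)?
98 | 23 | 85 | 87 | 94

Yes, No, Yes, Yes, Yes

The distinguishing property — at least 77 — holds for all the 'Yes' cases and none of the 'No' cases.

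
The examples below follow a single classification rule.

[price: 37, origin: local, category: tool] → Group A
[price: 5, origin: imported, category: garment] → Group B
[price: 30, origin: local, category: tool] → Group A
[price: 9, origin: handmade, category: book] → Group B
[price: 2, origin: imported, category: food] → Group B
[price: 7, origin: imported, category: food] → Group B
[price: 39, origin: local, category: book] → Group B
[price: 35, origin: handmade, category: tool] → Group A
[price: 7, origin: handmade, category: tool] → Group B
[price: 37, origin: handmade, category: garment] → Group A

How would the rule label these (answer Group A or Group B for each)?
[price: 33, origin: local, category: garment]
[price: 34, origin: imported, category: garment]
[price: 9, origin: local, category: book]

Group A, Group A, Group B

All 'Group A' examples share one property — price ≥ 30 AND price ≤ 37 — and every 'Group B' example lacks it.
[price: 33, origin: local, category: garment]: price = 33 — satisfies this, so Group A.
[price: 34, origin: imported, category: garment]: price = 34 — satisfies this, so Group A.
[price: 9, origin: local, category: book]: price = 9 — fails the rule, so Group B.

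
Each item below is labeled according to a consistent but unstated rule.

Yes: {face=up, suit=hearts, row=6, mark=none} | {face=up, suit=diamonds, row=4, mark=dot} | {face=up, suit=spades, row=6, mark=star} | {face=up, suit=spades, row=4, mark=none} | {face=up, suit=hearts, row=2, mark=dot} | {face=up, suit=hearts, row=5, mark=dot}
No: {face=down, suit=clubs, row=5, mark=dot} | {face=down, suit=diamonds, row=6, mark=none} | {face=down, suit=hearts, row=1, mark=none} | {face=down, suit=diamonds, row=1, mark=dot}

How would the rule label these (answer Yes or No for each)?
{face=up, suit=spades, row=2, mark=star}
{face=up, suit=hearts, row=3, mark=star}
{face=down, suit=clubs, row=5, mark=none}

Yes, Yes, No

The pattern is that an item is 'Yes' exactly when: face is up.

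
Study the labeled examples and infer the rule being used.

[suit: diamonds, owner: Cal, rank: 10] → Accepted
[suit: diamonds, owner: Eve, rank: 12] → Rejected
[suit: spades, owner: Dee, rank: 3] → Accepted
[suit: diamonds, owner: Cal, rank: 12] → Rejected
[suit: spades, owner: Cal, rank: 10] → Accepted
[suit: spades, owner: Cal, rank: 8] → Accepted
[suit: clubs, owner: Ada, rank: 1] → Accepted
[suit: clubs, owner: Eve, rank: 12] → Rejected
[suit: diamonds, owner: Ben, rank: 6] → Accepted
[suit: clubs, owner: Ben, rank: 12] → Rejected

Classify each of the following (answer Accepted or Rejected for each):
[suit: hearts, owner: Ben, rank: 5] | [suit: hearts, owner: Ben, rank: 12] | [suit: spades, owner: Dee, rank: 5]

Accepted, Rejected, Accepted

Rule: rank ≤ 10. This holds for each 'Accepted' example and fails for each 'Rejected' one.
[suit: hearts, owner: Ben, rank: 5] — rank = 5, hence Accepted.
[suit: hearts, owner: Ben, rank: 12] — rank = 12, hence Rejected.
[suit: spades, owner: Dee, rank: 5] — rank = 5, hence Accepted.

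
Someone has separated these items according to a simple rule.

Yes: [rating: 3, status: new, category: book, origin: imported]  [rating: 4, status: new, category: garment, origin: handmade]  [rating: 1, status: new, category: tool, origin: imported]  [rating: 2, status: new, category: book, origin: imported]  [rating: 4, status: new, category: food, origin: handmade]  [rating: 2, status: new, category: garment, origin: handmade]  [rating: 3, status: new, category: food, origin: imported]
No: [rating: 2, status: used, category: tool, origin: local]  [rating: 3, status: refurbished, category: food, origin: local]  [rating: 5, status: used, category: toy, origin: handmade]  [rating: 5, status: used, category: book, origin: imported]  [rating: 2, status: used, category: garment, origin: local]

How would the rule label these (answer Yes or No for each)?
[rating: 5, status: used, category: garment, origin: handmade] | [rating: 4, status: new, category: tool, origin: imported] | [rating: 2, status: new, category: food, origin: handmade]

No, Yes, Yes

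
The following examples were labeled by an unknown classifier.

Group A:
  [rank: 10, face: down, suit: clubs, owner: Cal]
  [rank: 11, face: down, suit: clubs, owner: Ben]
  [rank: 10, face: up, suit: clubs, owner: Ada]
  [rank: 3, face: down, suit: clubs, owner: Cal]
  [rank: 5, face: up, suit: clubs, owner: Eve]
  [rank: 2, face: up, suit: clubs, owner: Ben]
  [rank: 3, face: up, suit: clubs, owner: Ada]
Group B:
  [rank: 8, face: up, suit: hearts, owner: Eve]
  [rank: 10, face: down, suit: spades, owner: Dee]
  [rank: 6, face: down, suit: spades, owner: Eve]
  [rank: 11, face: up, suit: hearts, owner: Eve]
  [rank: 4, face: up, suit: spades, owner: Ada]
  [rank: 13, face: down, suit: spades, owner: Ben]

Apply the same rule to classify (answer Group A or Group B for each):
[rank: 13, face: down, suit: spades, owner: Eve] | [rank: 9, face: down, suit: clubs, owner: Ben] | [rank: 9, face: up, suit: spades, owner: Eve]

Group B, Group A, Group B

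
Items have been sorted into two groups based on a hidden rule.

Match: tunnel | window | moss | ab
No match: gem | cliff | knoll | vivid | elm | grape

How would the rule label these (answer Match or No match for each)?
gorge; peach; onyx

No match, No match, Match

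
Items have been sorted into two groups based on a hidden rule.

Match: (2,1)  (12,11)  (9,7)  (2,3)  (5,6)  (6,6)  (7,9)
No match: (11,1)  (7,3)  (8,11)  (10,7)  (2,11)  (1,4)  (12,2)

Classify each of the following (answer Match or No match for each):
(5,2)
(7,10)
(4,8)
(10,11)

No match, No match, No match, Match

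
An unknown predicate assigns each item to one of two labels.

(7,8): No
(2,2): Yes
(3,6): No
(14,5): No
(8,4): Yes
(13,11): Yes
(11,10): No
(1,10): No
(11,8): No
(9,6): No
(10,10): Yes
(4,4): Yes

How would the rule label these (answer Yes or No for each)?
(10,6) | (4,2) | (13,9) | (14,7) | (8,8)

Yes, Yes, Yes, No, Yes

Looking at the examples, the only property every 'Yes' case has and every 'No' case lacks is: sum is even.
(10,6) — 10+6 = 16, hence Yes. (4,2) — 4+2 = 6, hence Yes. (13,9) — 13+9 = 22, hence Yes. (14,7) — 14+7 = 21, hence No. (8,8) — 8+8 = 16, hence Yes.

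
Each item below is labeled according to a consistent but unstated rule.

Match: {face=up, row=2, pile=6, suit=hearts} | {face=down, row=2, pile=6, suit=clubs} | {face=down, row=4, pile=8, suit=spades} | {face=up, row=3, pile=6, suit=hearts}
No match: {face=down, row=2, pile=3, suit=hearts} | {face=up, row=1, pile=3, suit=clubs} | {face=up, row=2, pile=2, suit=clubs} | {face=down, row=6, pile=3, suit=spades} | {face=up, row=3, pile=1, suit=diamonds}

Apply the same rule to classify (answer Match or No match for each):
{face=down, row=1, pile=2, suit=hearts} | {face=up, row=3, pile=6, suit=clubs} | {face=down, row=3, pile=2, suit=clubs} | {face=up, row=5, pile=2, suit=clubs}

No match, Match, No match, No match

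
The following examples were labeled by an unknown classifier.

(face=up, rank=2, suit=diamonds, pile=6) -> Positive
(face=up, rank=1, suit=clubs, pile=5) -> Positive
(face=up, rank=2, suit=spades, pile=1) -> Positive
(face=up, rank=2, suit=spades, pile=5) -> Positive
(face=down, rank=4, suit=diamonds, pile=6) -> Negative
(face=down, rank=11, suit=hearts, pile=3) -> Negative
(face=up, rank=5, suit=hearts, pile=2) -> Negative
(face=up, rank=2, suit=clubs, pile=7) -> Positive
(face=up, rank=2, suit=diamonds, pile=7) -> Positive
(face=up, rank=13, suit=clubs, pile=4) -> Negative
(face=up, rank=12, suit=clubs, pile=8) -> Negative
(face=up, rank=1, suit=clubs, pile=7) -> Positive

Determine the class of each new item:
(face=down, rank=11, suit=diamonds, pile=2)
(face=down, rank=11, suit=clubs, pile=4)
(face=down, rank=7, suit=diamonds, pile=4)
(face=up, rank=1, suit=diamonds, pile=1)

'Positive' ⟺ rank ≤ 2.
Negative: (face=down, rank=11, suit=diamonds, pile=2), since rank = 11.
Negative: (face=down, rank=11, suit=clubs, pile=4), since rank = 11.
Negative: (face=down, rank=7, suit=diamonds, pile=4), since rank = 7.
Positive: (face=up, rank=1, suit=diamonds, pile=1), since rank = 1.

Negative, Negative, Negative, Positive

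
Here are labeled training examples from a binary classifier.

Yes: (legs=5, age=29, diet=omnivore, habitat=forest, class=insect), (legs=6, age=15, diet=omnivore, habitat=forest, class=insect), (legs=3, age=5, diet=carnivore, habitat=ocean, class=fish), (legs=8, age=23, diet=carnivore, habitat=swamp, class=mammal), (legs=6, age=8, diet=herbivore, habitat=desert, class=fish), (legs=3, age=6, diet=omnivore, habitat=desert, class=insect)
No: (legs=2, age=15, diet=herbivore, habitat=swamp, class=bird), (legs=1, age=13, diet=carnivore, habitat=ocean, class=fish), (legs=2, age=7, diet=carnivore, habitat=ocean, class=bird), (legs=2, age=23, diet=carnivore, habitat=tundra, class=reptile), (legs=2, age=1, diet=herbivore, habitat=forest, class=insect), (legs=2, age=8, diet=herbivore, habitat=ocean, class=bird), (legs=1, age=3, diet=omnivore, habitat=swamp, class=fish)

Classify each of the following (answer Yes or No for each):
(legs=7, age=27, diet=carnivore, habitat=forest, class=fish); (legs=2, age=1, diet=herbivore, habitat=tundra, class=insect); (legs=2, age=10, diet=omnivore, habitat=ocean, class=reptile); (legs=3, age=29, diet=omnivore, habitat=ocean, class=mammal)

Yes, No, No, Yes

A rule that fits every label: legs ≥ 3 — true of each 'Yes' example, false of each 'No' one.
(legs=7, age=27, diet=carnivore, habitat=forest, class=fish) — legs = 7, hence Yes. (legs=2, age=1, diet=herbivore, habitat=tundra, class=insect) — legs = 2, hence No. (legs=2, age=10, diet=omnivore, habitat=ocean, class=reptile) — legs = 2, hence No. (legs=3, age=29, diet=omnivore, habitat=ocean, class=mammal) — legs = 3, hence Yes.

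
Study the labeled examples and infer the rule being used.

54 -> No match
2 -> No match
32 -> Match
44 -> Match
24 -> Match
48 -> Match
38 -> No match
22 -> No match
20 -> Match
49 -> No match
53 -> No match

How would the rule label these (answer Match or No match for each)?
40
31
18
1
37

Rule: multiple of 4. This holds for each 'Match' example and fails for each 'No match' one.

Match, No match, No match, No match, No match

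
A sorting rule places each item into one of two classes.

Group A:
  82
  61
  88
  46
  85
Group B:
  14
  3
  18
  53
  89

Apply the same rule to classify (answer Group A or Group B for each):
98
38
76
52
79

Group B, Group B, Group A, Group A, Group A

One predicate separates the groups cleanly: ≡ 1 (mod 3).
98: Group B (98 mod 3 = 2).
38: Group B (38 mod 3 = 2).
76: Group A (76 mod 3 = 1).
52: Group A (52 mod 3 = 1).
79: Group A (79 mod 3 = 1).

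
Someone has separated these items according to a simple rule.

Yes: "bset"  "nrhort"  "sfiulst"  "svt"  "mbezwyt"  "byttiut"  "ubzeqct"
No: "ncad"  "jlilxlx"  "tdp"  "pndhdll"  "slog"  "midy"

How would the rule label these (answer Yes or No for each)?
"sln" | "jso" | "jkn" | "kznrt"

Every 'Yes' example satisfies: ends with 't'. None of the 'No' examples do.

No, No, No, Yes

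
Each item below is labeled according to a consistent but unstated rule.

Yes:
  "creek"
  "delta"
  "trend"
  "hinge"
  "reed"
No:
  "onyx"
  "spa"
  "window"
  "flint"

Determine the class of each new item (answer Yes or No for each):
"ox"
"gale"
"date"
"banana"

No, Yes, Yes, No

Every 'Yes' example satisfies: contains 'e'. None of the 'No' examples do.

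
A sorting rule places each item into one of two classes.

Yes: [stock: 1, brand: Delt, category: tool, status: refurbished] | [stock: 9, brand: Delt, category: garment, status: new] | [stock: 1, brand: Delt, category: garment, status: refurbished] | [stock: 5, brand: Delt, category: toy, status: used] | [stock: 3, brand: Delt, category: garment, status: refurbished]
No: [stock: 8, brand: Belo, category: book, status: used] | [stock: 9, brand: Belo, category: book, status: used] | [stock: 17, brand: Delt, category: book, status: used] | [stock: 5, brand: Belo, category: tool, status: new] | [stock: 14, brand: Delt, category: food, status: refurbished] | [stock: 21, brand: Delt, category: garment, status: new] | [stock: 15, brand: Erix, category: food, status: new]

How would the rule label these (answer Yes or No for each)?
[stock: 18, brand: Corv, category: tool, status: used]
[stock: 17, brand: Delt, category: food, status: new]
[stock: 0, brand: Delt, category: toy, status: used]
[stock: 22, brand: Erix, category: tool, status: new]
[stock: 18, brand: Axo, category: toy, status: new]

The simplest hypothesis consistent with all the labels is: brand is Delt AND stock ≤ 9.
[stock: 18, brand: Corv, category: tool, status: used]: brand is Corv, stock = 18 — does not satisfy this, so No. [stock: 17, brand: Delt, category: food, status: new]: brand is Delt, stock = 17 — does not satisfy this, so No. [stock: 0, brand: Delt, category: toy, status: used]: brand is Delt, stock = 0 — qualifies, so Yes. [stock: 22, brand: Erix, category: tool, status: new]: brand is Erix, stock = 22 — does not satisfy this, so No. [stock: 18, brand: Axo, category: toy, status: new]: brand is Axo, stock = 18 — does not satisfy this, so No.

No, No, Yes, No, No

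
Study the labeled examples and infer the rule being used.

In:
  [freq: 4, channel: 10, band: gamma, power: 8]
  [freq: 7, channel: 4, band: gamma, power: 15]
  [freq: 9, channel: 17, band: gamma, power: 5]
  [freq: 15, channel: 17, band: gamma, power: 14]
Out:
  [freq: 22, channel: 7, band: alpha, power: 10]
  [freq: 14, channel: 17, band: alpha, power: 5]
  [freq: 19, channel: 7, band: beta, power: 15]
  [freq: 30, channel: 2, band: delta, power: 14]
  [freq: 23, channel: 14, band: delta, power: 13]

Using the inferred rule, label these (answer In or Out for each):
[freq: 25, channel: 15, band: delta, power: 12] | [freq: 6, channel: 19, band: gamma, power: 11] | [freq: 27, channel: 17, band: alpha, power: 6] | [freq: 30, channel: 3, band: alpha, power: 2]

Out, In, Out, Out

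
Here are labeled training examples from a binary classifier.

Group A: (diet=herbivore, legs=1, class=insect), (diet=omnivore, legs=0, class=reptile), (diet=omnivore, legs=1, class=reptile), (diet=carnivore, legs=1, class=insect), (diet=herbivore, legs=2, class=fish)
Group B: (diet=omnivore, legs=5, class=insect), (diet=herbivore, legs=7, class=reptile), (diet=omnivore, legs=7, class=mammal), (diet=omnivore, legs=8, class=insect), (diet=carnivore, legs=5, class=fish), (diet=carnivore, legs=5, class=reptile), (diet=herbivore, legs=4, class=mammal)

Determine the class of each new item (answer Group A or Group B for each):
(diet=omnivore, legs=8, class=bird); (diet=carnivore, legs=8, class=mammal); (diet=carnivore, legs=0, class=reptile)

Every 'Group A' example satisfies: legs ≤ 2. None of the 'Group B' examples do.
(diet=omnivore, legs=8, class=bird): legs = 8, does not pass → Group B.
(diet=carnivore, legs=8, class=mammal): legs = 8, does not pass → Group B.
(diet=carnivore, legs=0, class=reptile): legs = 0, checks out → Group A.

Group B, Group B, Group A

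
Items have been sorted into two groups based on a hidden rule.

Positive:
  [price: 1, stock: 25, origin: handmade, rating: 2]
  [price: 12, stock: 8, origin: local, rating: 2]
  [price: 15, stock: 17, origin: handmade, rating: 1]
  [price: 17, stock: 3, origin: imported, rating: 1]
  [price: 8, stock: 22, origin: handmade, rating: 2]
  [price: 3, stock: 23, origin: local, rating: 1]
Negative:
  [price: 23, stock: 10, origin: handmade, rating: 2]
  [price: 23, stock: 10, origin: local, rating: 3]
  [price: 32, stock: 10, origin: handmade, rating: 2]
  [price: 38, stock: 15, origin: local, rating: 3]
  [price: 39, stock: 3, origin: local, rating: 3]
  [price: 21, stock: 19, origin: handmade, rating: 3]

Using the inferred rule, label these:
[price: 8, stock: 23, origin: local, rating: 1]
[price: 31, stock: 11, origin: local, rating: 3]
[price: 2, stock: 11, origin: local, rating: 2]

Positive, Negative, Positive

Every 'Positive' example satisfies: price ≤ 17. None of the 'Negative' examples do.
[price: 8, stock: 23, origin: local, rating: 1] — price = 8, hence Positive.
[price: 31, stock: 11, origin: local, rating: 3] — price = 31, hence Negative.
[price: 2, stock: 11, origin: local, rating: 2] — price = 2, hence Positive.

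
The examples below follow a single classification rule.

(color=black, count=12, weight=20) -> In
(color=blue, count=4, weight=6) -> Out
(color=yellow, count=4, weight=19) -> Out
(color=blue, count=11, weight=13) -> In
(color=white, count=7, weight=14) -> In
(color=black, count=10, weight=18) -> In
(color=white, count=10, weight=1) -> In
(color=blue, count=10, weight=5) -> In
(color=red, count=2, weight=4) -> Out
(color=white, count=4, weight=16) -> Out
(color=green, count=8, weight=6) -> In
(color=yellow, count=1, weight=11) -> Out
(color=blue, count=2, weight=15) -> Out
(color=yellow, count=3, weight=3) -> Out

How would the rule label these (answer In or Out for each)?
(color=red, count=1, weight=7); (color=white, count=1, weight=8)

The classifier is using: count ≥ 7.
(color=red, count=1, weight=7) — count = 1, hence Out.
(color=white, count=1, weight=8) — count = 1, hence Out.

Out, Out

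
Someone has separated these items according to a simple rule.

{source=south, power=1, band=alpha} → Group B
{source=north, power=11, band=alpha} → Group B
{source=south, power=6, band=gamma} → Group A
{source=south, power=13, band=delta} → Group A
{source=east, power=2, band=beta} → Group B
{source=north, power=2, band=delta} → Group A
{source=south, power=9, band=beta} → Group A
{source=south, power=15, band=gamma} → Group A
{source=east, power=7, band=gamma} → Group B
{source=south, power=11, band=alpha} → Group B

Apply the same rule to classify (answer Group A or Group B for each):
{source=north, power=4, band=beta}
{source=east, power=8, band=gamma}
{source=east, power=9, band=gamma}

Group A, Group B, Group B

The rule appears to be: band is not alpha AND source is not east.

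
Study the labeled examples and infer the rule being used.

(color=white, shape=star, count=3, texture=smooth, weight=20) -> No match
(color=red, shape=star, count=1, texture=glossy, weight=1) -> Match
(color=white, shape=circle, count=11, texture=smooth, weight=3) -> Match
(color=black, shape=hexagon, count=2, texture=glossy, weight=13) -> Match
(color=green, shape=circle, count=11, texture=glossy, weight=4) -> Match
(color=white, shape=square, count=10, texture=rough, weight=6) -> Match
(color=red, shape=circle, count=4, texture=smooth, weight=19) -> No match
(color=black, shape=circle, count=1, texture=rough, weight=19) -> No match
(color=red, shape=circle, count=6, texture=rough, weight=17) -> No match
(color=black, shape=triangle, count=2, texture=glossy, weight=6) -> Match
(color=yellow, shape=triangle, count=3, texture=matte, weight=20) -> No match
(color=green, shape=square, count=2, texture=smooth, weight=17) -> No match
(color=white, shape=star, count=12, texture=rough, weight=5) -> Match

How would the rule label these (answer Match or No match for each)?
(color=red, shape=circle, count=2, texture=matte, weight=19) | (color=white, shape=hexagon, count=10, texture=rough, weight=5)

No match, Match

The common property of the 'Match' items is: weight ≤ 13. No 'No match' item has it.
(color=red, shape=circle, count=2, texture=matte, weight=19): weight = 19, does not satisfy this → No match.
(color=white, shape=hexagon, count=10, texture=rough, weight=5): weight = 5, qualifies → Match.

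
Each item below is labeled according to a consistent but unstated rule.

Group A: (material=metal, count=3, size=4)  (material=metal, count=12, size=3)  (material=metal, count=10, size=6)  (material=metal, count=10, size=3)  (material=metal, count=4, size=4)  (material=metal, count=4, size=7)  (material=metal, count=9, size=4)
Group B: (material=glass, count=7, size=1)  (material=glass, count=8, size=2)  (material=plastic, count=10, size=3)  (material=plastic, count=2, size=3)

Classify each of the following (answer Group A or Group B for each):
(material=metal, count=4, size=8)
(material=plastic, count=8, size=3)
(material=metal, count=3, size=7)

Every 'Group A' example satisfies: material is metal. None of the 'Group B' examples do.
(material=metal, count=4, size=8) → material is metal → Group A.
(material=plastic, count=8, size=3) → material is plastic → Group B.
(material=metal, count=3, size=7) → material is metal → Group A.

Group A, Group B, Group A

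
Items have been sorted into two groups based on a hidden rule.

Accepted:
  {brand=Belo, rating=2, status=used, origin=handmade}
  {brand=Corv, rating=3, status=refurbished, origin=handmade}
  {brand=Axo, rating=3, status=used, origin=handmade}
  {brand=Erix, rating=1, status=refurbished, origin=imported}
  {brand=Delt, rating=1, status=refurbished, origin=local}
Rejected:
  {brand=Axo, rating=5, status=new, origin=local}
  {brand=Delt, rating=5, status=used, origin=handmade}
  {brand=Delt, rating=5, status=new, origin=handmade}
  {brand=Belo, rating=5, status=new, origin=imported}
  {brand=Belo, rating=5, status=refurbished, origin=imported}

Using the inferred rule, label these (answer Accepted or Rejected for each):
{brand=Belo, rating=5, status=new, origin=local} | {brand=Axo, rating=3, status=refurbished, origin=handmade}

All 'Accepted' examples share one property — rating ≤ 3 — and every 'Rejected' example lacks it.
{brand=Belo, rating=5, status=new, origin=local}: rating = 5, doesn't qualify → Rejected.
{brand=Axo, rating=3, status=refurbished, origin=handmade}: rating = 3, passes → Accepted.

Rejected, Accepted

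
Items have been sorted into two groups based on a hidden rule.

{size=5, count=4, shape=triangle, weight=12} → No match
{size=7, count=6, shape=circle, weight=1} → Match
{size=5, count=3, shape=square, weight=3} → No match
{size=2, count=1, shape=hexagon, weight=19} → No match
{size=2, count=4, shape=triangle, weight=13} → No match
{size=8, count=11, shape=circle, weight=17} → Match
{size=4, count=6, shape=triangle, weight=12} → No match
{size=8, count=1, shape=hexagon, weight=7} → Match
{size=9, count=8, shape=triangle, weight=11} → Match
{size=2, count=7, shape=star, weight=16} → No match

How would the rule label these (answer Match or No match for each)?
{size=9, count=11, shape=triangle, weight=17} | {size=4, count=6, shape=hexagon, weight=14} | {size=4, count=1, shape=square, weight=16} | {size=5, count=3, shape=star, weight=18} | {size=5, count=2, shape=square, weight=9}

Match, No match, No match, No match, No match

The common property of the 'Match' items is: size ≥ 7. No 'No match' item has it.
{size=9, count=11, shape=triangle, weight=17}: size = 9, fits → Match.
{size=4, count=6, shape=hexagon, weight=14}: size = 4, does not pass → No match.
{size=4, count=1, shape=square, weight=16}: size = 4, does not pass → No match.
{size=5, count=3, shape=star, weight=18}: size = 5, does not pass → No match.
{size=5, count=2, shape=square, weight=9}: size = 5, does not pass → No match.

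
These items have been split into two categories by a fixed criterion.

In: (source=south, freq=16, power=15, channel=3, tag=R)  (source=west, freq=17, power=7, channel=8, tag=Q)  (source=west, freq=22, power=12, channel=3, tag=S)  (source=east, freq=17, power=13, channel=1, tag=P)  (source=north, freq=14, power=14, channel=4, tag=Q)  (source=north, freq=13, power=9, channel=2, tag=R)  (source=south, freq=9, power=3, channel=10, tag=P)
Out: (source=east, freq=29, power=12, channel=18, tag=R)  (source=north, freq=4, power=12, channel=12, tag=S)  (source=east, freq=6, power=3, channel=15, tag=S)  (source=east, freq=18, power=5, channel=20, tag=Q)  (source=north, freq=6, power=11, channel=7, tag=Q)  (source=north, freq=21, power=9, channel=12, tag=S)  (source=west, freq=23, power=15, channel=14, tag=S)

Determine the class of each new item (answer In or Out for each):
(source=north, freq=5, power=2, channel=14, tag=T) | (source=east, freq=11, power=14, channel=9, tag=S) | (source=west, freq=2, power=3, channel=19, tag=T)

'In' ⟺ freq ≥ 9 AND channel ≤ 10.
(source=north, freq=5, power=2, channel=14, tag=T): Out (freq = 5, channel = 14).
(source=east, freq=11, power=14, channel=9, tag=S): In (freq = 11, channel = 9).
(source=west, freq=2, power=3, channel=19, tag=T): Out (freq = 2, channel = 19).

Out, In, Out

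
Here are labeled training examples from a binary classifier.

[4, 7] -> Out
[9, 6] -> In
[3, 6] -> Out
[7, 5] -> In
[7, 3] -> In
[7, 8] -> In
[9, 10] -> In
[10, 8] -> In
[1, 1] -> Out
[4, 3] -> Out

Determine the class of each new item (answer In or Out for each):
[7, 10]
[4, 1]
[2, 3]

The common property of the 'In' items is: first ≥ 5. No 'Out' item has it.
[7, 10] — first 7, hence In.
[4, 1] — first 4, hence Out.
[2, 3] — first 2, hence Out.

In, Out, Out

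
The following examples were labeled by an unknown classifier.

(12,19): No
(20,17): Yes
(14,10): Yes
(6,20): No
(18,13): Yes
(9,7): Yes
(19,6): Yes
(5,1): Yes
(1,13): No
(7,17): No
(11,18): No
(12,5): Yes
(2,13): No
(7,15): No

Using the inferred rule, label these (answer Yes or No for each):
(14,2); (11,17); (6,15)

Yes, No, No

One predicate separates the groups cleanly: first > second.
Yes: (14,2), since 14 > 2. No: (11,17), since 11 < 17. No: (6,15), since 6 < 15.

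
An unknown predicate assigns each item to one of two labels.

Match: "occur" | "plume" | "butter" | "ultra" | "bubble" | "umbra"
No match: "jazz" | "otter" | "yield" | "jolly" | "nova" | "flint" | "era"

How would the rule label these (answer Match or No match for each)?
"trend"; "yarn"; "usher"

Rule: contains 'u'. This holds for each 'Match' example and fails for each 'No match' one.
No match: "trend", since no 'u'.
No match: "yarn", since no 'u'.
Match: "usher", since has 'u'.

No match, No match, Match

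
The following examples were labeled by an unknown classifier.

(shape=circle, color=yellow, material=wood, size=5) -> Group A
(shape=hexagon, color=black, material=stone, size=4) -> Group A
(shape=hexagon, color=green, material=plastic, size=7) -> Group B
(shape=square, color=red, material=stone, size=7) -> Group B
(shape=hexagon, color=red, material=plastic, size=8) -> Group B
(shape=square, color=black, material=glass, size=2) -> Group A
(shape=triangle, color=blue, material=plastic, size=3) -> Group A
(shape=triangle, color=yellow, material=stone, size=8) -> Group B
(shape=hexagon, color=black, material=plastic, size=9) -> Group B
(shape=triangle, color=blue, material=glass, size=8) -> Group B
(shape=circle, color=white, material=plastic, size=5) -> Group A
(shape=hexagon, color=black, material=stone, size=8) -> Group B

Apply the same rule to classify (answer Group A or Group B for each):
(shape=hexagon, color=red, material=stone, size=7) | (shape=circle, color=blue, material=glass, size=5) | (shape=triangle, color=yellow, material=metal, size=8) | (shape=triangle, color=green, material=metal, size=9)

The rule appears to be: size ≤ 5.

Group B, Group A, Group B, Group B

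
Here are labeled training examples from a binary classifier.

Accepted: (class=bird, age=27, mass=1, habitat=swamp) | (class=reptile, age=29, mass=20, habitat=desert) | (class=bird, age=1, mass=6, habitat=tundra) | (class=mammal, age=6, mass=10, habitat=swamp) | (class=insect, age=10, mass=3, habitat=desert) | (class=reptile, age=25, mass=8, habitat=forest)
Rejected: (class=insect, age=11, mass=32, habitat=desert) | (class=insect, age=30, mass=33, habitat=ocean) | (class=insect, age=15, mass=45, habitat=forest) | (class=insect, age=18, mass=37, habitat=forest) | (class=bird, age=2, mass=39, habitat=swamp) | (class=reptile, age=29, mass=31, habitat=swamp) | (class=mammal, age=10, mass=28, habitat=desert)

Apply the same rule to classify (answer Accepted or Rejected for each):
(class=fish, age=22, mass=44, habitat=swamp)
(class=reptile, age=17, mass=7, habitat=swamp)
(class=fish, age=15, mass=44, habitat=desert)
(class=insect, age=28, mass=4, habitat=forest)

Rejected, Accepted, Rejected, Accepted

The simplest hypothesis consistent with all the labels is: mass ≤ 20.
Rejected: (class=fish, age=22, mass=44, habitat=swamp), since mass = 44.
Accepted: (class=reptile, age=17, mass=7, habitat=swamp), since mass = 7.
Rejected: (class=fish, age=15, mass=44, habitat=desert), since mass = 44.
Accepted: (class=insect, age=28, mass=4, habitat=forest), since mass = 4.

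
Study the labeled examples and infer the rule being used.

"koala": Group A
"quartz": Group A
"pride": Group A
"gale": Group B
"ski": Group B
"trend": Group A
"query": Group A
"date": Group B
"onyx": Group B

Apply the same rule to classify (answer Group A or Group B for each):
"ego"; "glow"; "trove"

The simplest hypothesis consistent with all the labels is: length ≥ 5.
"ego": Group B (length 3). "glow": Group B (length 4). "trove": Group A (length 5).

Group B, Group B, Group A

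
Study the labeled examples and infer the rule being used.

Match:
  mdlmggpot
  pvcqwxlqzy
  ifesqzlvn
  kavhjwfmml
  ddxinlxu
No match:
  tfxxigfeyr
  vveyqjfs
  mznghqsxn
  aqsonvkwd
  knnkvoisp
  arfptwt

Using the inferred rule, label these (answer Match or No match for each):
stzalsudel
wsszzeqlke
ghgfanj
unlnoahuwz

Match, Match, No match, Match

The common property of the 'Match' items is: contains 'l'. No 'No match' item has it.
stzalsudel — has 'l', hence Match.
wsszzeqlke — has 'l', hence Match.
ghgfanj — no 'l', hence No match.
unlnoahuwz — has 'l', hence Match.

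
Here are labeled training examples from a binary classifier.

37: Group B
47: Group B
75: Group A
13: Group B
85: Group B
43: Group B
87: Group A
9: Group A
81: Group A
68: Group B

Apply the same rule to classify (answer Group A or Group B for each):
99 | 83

'Group A' ⟺ multiple of 3.
99: 99 = 3·33, fits → Group A.
83: 83 = 3·27 + 2, doesn't match → Group B.

Group A, Group B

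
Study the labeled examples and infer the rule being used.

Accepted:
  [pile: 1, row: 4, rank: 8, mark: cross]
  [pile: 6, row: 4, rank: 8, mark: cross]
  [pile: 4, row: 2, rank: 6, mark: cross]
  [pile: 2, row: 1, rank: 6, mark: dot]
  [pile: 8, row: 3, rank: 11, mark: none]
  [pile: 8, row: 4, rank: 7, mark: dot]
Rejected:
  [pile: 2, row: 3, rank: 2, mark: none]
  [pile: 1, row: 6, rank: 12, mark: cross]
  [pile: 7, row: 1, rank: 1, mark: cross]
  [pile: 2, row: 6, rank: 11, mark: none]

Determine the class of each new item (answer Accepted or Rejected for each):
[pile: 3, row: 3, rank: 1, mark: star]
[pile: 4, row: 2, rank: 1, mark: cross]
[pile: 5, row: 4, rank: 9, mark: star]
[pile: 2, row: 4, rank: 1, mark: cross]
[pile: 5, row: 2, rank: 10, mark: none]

The simplest hypothesis consistent with all the labels is: rank ≥ 6 AND row ≤ 4.
[pile: 3, row: 3, rank: 1, mark: star]: Rejected (rank = 1, row = 3).
[pile: 4, row: 2, rank: 1, mark: cross]: Rejected (rank = 1, row = 2).
[pile: 5, row: 4, rank: 9, mark: star]: Accepted (rank = 9, row = 4).
[pile: 2, row: 4, rank: 1, mark: cross]: Rejected (rank = 1, row = 4).
[pile: 5, row: 2, rank: 10, mark: none]: Accepted (rank = 10, row = 2).

Rejected, Rejected, Accepted, Rejected, Accepted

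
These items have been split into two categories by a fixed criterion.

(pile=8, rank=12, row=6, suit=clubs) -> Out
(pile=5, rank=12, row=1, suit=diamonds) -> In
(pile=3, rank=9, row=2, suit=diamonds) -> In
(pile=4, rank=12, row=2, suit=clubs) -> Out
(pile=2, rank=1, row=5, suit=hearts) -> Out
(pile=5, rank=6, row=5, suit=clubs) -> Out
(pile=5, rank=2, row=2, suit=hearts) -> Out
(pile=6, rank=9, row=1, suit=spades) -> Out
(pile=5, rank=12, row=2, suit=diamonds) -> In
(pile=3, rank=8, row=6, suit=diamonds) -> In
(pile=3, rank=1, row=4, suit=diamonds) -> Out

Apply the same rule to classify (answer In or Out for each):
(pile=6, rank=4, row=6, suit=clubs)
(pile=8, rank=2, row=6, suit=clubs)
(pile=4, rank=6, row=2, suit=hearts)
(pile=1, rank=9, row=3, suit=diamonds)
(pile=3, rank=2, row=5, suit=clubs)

'In' ⟺ suit is diamonds AND rank ≥ 2.

Out, Out, Out, In, Out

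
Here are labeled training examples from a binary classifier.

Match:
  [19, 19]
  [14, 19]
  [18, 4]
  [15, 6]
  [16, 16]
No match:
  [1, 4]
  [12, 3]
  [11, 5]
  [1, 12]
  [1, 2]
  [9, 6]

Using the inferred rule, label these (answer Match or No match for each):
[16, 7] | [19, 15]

Match, Match

The simplest hypothesis consistent with all the labels is: sum ≥ 21.
[16, 7]: 16+7 = 23 — qualifies, so Match.
[19, 15]: 19+15 = 34 — qualifies, so Match.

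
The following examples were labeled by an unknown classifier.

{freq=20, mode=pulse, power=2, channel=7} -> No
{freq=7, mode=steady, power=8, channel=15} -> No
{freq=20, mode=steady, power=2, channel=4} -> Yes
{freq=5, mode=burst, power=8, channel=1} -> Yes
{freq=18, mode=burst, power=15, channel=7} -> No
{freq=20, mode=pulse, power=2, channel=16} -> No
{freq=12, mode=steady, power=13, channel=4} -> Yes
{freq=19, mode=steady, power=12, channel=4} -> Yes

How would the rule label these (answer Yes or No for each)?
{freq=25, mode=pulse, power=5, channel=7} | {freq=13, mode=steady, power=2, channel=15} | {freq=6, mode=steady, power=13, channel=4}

No, No, Yes

The pattern is that an item is 'Yes' exactly when: channel ≤ 4.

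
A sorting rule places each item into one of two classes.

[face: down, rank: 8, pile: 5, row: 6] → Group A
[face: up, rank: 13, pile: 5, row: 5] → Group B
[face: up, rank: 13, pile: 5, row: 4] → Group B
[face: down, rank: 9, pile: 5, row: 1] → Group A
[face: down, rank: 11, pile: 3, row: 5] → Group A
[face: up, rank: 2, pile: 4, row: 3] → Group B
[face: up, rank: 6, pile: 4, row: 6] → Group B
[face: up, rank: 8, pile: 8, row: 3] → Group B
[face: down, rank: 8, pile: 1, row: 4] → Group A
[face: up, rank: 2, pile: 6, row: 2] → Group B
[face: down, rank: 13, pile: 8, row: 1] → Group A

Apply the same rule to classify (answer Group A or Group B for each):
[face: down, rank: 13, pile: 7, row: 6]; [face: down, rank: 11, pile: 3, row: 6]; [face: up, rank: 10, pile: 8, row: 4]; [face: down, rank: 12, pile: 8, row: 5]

Group A, Group A, Group B, Group A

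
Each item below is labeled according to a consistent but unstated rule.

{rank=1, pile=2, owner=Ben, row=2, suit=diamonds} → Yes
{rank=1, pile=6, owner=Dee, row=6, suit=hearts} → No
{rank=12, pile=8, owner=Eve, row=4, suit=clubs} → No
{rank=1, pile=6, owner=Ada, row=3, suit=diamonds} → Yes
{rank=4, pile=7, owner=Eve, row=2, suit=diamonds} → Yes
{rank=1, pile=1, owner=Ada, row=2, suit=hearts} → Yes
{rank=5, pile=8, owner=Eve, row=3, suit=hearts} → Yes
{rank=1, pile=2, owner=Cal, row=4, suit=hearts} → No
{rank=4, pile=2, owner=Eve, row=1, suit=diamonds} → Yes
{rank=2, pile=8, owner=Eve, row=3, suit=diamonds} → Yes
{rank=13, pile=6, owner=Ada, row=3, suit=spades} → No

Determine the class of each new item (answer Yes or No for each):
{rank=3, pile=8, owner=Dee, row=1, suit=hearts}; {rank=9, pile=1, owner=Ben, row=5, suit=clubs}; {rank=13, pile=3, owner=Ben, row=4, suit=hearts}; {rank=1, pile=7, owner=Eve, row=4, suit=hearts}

All 'Yes' examples share one property — rank ≤ 5 AND row ≤ 3 — and every 'No' example lacks it.
{rank=3, pile=8, owner=Dee, row=1, suit=hearts} → rank = 3, row = 1 → Yes. {rank=9, pile=1, owner=Ben, row=5, suit=clubs} → rank = 9, row = 5 → No. {rank=13, pile=3, owner=Ben, row=4, suit=hearts} → rank = 13, row = 4 → No. {rank=1, pile=7, owner=Eve, row=4, suit=hearts} → rank = 1, row = 4 → No.

Yes, No, No, No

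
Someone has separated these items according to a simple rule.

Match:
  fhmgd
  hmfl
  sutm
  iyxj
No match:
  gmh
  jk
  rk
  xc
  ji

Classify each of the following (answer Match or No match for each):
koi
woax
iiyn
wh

No match, Match, Match, No match

The common property of the 'Match' items is: length ≥ 4. No 'No match' item has it.
koi: length 3 — does not fit, so No match. woax: length 4 — fits, so Match. iiyn: length 4 — fits, so Match. wh: length 2 — does not fit, so No match.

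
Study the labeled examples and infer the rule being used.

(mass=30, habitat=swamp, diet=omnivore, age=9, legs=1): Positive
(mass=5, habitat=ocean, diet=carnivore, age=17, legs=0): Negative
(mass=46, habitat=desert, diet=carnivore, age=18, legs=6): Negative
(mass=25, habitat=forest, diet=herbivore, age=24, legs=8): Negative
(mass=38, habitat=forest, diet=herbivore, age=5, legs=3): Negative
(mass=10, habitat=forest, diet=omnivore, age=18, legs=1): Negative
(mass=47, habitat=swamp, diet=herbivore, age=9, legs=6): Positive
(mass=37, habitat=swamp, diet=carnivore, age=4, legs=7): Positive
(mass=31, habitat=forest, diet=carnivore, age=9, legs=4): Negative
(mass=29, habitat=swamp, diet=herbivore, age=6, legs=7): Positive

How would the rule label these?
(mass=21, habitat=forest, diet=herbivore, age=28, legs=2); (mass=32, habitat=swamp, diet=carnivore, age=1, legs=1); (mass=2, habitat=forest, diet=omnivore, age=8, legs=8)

The simplest hypothesis consistent with all the labels is: habitat is swamp.
(mass=21, habitat=forest, diet=herbivore, age=28, legs=2): habitat is forest — fails this test, so Negative. (mass=32, habitat=swamp, diet=carnivore, age=1, legs=1): habitat is swamp — has this property, so Positive. (mass=2, habitat=forest, diet=omnivore, age=8, legs=8): habitat is forest — fails this test, so Negative.

Negative, Positive, Negative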